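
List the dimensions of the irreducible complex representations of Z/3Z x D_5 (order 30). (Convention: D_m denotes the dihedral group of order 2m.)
Dimensions: 1, 1, 1, 1, 1, 1, 2, 2, 2, 2, 2, 2

Justification: There are 12 irreducibles (= number of conjugacy classes). Their dimensions d_i satisfy sum d_i^2 = |G| = 30: 1 + 1 + 1 + 1 + 1 + 1 + 4 + 4 + 4 + 4 + 4 + 4 = 30. (For the product with Z/3Z: each of the 3 1-dim characters of Z/3Z tensors with each irrep of D_5, giving 3 copies of each D_5-dimension.)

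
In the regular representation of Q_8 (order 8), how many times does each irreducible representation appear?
Each irreducible V_i of dimension d_i appears with multiplicity d_i, i.e. rho_reg = (direct sum over all irreducibles V_i) d_i V_i. The irreducible dimensions for Q_8 are 1, 1, 1, 1, 2: 4 irreducibles of dimension 1, each with multiplicity 1; 1 irreducible of dimension 2, with multiplicity 2. Total dimension 4*1*1 + 1*2*2 = 8 = |G|.

Argument: General theorem: in the regular representation of a finite group G, each irreducible appears with multiplicity equal to its dimension. Check: dim(rho_reg) = sum d_i^2 = 1 + 1 + 1 + 1 + 4 = 8 = |G|.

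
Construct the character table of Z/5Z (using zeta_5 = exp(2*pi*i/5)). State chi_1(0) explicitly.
Character table of Z/5Z (irreps indexed chi_0,...,chi_4 with chi_k(m) = zeta_5^(k*m), zeta_5 = exp(2*pi*i/5)):
  irrep \ class  {0} (size 1)  {1} (size 1)    {2} (size 1)    {3} (size 1)    {4} (size 1)  
  chi_0          1             1               1               1               1             
  chi_1          1             exp(2*I*pi/5)   exp(4*I*pi/5)   exp(-4*I*pi/5)  exp(-2*I*pi/5)
  chi_2          1             exp(4*I*pi/5)   exp(-2*I*pi/5)  exp(2*I*pi/5)   exp(-4*I*pi/5)
  chi_3          1             exp(-4*I*pi/5)  exp(2*I*pi/5)   exp(-2*I*pi/5)  exp(4*I*pi/5) 
  chi_4          1             exp(-2*I*pi/5)  exp(-4*I*pi/5)  exp(4*I*pi/5)   exp(2*I*pi/5) 

Spot check: chi_1(0) = zeta_5^(1*0) = zeta_5^0 = 1.

Working: Z/5Z is abelian, so all 5 irreducible complex representations are 1-dimensional. They are given by chi_k(m) = zeta_5^(k*m) for k = 0,...,4. Row orthogonality: sum_m chi_k(m) conj(chi_l(m)) = 5 * [k = l].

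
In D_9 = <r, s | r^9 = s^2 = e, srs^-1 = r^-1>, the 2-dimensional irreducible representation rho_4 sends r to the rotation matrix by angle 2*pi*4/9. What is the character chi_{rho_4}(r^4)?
chi_{rho_4}(r^4) = 2*cos(2*pi*4*4/9) = 2*cos(4*pi/9)

Explanation: rho_4(r^4) is rotation by angle 2*pi*4*4/9, whose trace is 2*cos(2*pi*4*4/9) = 2*cos(4*pi/9).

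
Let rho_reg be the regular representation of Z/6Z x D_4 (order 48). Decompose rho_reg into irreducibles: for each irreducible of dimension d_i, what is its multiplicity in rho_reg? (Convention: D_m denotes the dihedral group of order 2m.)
Each irreducible V_i of dimension d_i appears with multiplicity d_i, i.e. rho_reg = (direct sum over all irreducibles V_i) d_i V_i. The irreducible dimensions for Z/6Z x D_4 are 1, 1, 1, 1, 1, 1, 1, 1, 1, 1, 1, 1, 1, 1, 1, 1, 1, 1, 1, 1, 1, 1, 1, 1, 2, 2, 2, 2, 2, 2: 24 irreducibles of dimension 1, each with multiplicity 1; 6 irreducibles of dimension 2, each with multiplicity 2. Total dimension 24*1*1 + 6*2*2 = 48 = |G|.

Justification: General theorem: in the regular representation of a finite group G, each irreducible appears with multiplicity equal to its dimension. Check: dim(rho_reg) = sum d_i^2 = 1 + 1 + 1 + 1 + 1 + 1 + 1 + 1 + 1 + 1 + 1 + 1 + 1 + 1 + 1 + 1 + 1 + 1 + 1 + 1 + 1 + 1 + 1 + 1 + 4 + 4 + 4 + 4 + 4 + 4 = 48 = |G|.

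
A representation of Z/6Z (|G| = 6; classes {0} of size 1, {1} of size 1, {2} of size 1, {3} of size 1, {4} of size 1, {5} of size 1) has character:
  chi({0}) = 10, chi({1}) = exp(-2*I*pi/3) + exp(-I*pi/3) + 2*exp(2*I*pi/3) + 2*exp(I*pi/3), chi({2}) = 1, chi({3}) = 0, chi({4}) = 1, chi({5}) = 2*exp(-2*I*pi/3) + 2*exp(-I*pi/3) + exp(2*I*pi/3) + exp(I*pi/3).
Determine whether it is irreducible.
Not irreducible (reducible): <chi, chi> = 18 > 1.

Argument: <chi, chi> = (1/|G|) sum_C |C| * |chi(C)|^2 = (1/6)[1*|10|^2 + 1*|exp(-2*I*pi/3) + exp(-I*pi/3) + 2*exp(2*I*pi/3) + 2*exp(I*pi/3)|^2 + 1*|1|^2 + 1*|0|^2 + 1*|1|^2 + 1*|2*exp(-2*I*pi/3) + 2*exp(-I*pi/3) + exp(2*I*pi/3) + exp(I*pi/3)|^2]
  = (1/6)[(100) + (3) + (1) + (0) + (1) + (3)] = 108/6 = 18.
(Exp terms are combined using exp(i*s)*conj(exp(i*t)) = exp(i*(s-t)), and sums of them are collapsed using the identity that for every m > 1 the m distinct m-th roots of unity sum to 0, e.g. 1 + exp(2*I*pi/3) + exp(-2*I*pi/3) = 0.)
A character is irreducible iff <chi, chi> = 1, so this representation is reducible.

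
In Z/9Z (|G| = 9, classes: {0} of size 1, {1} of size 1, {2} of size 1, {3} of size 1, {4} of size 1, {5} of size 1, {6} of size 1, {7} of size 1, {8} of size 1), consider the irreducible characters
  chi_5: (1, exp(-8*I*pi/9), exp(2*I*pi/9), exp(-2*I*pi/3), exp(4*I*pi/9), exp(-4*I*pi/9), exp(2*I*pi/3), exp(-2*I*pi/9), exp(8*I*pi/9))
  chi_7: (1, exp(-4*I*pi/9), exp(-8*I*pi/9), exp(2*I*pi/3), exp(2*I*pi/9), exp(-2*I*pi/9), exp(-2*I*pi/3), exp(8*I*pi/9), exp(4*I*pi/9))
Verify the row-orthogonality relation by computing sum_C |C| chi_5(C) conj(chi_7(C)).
Sum = 0; so <chi_5, chi_7> = 0 (distinct irreducibles are orthogonal).

Why: Compute term by term over conjugacy classes (|C| * chi_5(C) * conj(chi_7(C))):
  1*(1)*conj(1) + 1*(exp(-8*I*pi/9))*conj(exp(-4*I*pi/9)) + 1*(exp(2*I*pi/9))*conj(exp(-8*I*pi/9)) + 1*(exp(-2*I*pi/3))*conj(exp(2*I*pi/3)) + 1*(exp(4*I*pi/9))*conj(exp(2*I*pi/9)) + 1*(exp(-4*I*pi/9))*conj(exp(-2*I*pi/9)) + 1*(exp(2*I*pi/3))*conj(exp(-2*I*pi/3)) + 1*(exp(-2*I*pi/9))*conj(exp(8*I*pi/9)) + 1*(exp(8*I*pi/9))*conj(exp(4*I*pi/9))
  = (1) + (exp(-4*I*pi/9)) + (exp(-8*I*pi/9)) + (exp(2*I*pi/3)) + (exp(2*I*pi/9)) + (exp(-2*I*pi/9)) + (exp(-2*I*pi/3)) + (exp(8*I*pi/9)) + (exp(4*I*pi/9))
  = 0.
(Exp terms are combined using exp(i*s)*conj(exp(i*t)) = exp(i*(s-t)), and sums of them are collapsed using the identity that for every m > 1 the m distinct m-th roots of unity sum to 0, e.g. 1 + exp(2*I*pi/3) + exp(-2*I*pi/3) = 0.)
Dividing by |G| = 9 gives 0/9 = 0, matching the row-orthogonality relation <chi_5, chi_7> = [chi_5 = chi_7].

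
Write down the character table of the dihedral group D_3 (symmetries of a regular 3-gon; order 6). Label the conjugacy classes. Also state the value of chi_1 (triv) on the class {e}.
Conjugacy classes: {e} of size 1, {r^1, r^2} of size 2, {s, sr, ..., sr^2} of size 3.
Character table:
  irrep \ class              {e} (size 1)  {r^1, r^2} (size 2)  {s, sr, ..., sr^2} (size 3)
  chi_1 (triv)               1             1                    1                          
  chi_2 (sign: r->1, s->-1)  1             1                    -1                         
  chi_3 (2d, j=1)            2             -1                   0                          

Spot check: chi_1 (triv) on {e} = 1.

Derivation: D_3 has order 2*3 = 6 with 3 conjugacy classes, hence 3 irreducibles. Sum of squared dims 1 + 1 + 4 = 6 = |G|. Linear characters come from the abelianisation; the 2-dimensional irreps have character r^k -> 2*cos(2*pi*j*k/3), reflections -> 0.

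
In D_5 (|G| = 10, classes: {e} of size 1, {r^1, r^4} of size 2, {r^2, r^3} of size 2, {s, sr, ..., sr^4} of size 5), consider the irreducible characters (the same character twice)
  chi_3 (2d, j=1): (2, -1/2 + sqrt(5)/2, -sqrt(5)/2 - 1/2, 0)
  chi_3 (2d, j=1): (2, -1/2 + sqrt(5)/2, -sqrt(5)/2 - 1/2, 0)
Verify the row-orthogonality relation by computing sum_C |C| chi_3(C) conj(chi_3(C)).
Sum = 10 = |G| = 10; so <chi_3, chi_3> = 1 (norm-1 confirms irreducibility).

Explanation: Compute term by term over conjugacy classes (|C| * chi_3(C) * conj(chi_3(C))):
  1*(2)*conj(2) + 2*(-1/2 + sqrt(5)/2)*conj(-1/2 + sqrt(5)/2) + 2*(-sqrt(5)/2 - 1/2)*conj(-sqrt(5)/2 - 1/2) + 5*(0)*conj(0)
  = (4) + (3 - sqrt(5)) + (sqrt(5) + 3) + (0)
  = 10.
Dividing by |G| = 10 gives 10/10 = 1, matching the row-orthogonality relation <chi_3, chi_3> = [chi_3 = chi_3].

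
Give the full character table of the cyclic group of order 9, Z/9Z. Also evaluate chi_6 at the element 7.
Character table of Z/9Z (irreps indexed chi_0,...,chi_8 with chi_k(m) = zeta_9^(k*m), zeta_9 = exp(2*pi*i/9)):
  irrep \ class  {0} (size 1)  {1} (size 1)    {2} (size 1)    {3} (size 1)    {4} (size 1)    {5} (size 1)    {6} (size 1)    {7} (size 1)    {8} (size 1)  
  chi_0          1             1               1               1               1               1               1               1               1             
  chi_1          1             exp(2*I*pi/9)   exp(4*I*pi/9)   exp(2*I*pi/3)   exp(8*I*pi/9)   exp(-8*I*pi/9)  exp(-2*I*pi/3)  exp(-4*I*pi/9)  exp(-2*I*pi/9)
  chi_2          1             exp(4*I*pi/9)   exp(8*I*pi/9)   exp(-2*I*pi/3)  exp(-2*I*pi/9)  exp(2*I*pi/9)   exp(2*I*pi/3)   exp(-8*I*pi/9)  exp(-4*I*pi/9)
  chi_3          1             exp(2*I*pi/3)   exp(-2*I*pi/3)  1               exp(2*I*pi/3)   exp(-2*I*pi/3)  1               exp(2*I*pi/3)   exp(-2*I*pi/3)
  chi_4          1             exp(8*I*pi/9)   exp(-2*I*pi/9)  exp(2*I*pi/3)   exp(-4*I*pi/9)  exp(4*I*pi/9)   exp(-2*I*pi/3)  exp(2*I*pi/9)   exp(-8*I*pi/9)
  chi_5          1             exp(-8*I*pi/9)  exp(2*I*pi/9)   exp(-2*I*pi/3)  exp(4*I*pi/9)   exp(-4*I*pi/9)  exp(2*I*pi/3)   exp(-2*I*pi/9)  exp(8*I*pi/9) 
  chi_6          1             exp(-2*I*pi/3)  exp(2*I*pi/3)   1               exp(-2*I*pi/3)  exp(2*I*pi/3)   1               exp(-2*I*pi/3)  exp(2*I*pi/3) 
  chi_7          1             exp(-4*I*pi/9)  exp(-8*I*pi/9)  exp(2*I*pi/3)   exp(2*I*pi/9)   exp(-2*I*pi/9)  exp(-2*I*pi/3)  exp(8*I*pi/9)   exp(4*I*pi/9) 
  chi_8          1             exp(-2*I*pi/9)  exp(-4*I*pi/9)  exp(-2*I*pi/3)  exp(-8*I*pi/9)  exp(8*I*pi/9)   exp(2*I*pi/3)   exp(4*I*pi/9)   exp(2*I*pi/9) 

Spot check: chi_6(7) = zeta_9^(6*7) = zeta_9^42 = exp(-2*I*pi/3).

Derivation: Z/9Z is abelian, so all 9 irreducible complex representations are 1-dimensional. They are given by chi_k(m) = zeta_9^(k*m) for k = 0,...,8. Row orthogonality: sum_m chi_k(m) conj(chi_l(m)) = 9 * [k = l].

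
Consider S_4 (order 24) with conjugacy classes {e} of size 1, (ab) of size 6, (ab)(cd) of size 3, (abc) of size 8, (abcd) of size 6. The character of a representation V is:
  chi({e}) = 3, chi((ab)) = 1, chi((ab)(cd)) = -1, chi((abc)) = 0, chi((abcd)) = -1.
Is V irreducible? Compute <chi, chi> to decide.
Irreducible: <chi, chi> = 1.

Explanation: <chi, chi> = (1/|G|) sum_C |C| * |chi(C)|^2 = (1/24)[1*|3|^2 + 6*|1|^2 + 3*|-1|^2 + 8*|0|^2 + 6*|-1|^2]
  = (1/24)[(9) + (6) + (3) + (0) + (6)] = 24/24 = 1.
A character is irreducible iff <chi, chi> = 1, so this representation is irreducible.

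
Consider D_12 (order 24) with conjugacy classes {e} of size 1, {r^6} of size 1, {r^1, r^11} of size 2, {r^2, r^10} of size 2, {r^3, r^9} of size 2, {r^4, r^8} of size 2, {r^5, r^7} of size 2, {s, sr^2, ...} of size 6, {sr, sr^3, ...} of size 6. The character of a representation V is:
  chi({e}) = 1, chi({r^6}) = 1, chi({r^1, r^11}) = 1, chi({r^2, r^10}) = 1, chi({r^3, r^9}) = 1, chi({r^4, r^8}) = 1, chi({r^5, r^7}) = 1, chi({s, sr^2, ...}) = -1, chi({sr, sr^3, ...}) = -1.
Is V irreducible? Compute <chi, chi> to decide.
Irreducible: <chi, chi> = 1.

Solution. <chi, chi> = (1/|G|) sum_C |C| * |chi(C)|^2 = (1/24)[1*|1|^2 + 1*|1|^2 + 2*|1|^2 + 2*|1|^2 + 2*|1|^2 + 2*|1|^2 + 2*|1|^2 + 6*|-1|^2 + 6*|-1|^2]
  = (1/24)[(1) + (1) + (2) + (2) + (2) + (2) + (2) + (6) + (6)] = 24/24 = 1.
A character is irreducible iff <chi, chi> = 1, so this representation is irreducible.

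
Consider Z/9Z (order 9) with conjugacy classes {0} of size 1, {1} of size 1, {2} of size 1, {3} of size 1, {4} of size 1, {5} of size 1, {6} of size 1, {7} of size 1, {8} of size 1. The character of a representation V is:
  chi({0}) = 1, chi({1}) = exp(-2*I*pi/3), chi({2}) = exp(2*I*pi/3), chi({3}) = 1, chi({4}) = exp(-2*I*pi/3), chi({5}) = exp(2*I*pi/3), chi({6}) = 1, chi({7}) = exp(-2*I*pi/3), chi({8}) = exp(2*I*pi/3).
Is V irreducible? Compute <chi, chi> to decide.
Irreducible: <chi, chi> = 1.

<chi, chi> = (1/|G|) sum_C |C| * |chi(C)|^2 = (1/9)[1*|1|^2 + 1*|exp(-2*I*pi/3)|^2 + 1*|exp(2*I*pi/3)|^2 + 1*|1|^2 + 1*|exp(-2*I*pi/3)|^2 + 1*|exp(2*I*pi/3)|^2 + 1*|1|^2 + 1*|exp(-2*I*pi/3)|^2 + 1*|exp(2*I*pi/3)|^2]
  = (1/9)[(1) + (1) + (1) + (1) + (1) + (1) + (1) + (1) + (1)] = 9/9 = 1.
(Exp terms are combined using exp(i*s)*conj(exp(i*t)) = exp(i*(s-t)), and sums of them are collapsed using the identity that for every m > 1 the m distinct m-th roots of unity sum to 0, e.g. 1 + exp(2*I*pi/3) + exp(-2*I*pi/3) = 0.)
A character is irreducible iff <chi, chi> = 1, so this representation is irreducible.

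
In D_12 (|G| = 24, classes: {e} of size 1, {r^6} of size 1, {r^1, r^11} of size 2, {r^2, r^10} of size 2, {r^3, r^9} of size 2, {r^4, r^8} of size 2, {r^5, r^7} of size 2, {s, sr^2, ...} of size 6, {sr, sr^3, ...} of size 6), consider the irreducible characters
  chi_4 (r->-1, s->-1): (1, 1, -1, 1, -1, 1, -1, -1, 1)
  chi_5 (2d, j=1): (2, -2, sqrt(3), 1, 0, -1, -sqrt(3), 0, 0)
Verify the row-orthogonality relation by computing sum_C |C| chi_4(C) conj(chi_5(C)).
Sum = 0; so <chi_4, chi_5> = 0 (distinct irreducibles are orthogonal).

Solution. Compute term by term over conjugacy classes (|C| * chi_4(C) * conj(chi_5(C))):
  1*(1)*conj(2) + 1*(1)*conj(-2) + 2*(-1)*conj(sqrt(3)) + 2*(1)*conj(1) + 2*(-1)*conj(0) + 2*(1)*conj(-1) + 2*(-1)*conj(-sqrt(3)) + 6*(-1)*conj(0) + 6*(1)*conj(0)
  = (2) + (-2) + (-2*sqrt(3)) + (2) + (0) + (-2) + (2*sqrt(3)) + (0) + (0)
  = 0.
Dividing by |G| = 24 gives 0/24 = 0, matching the row-orthogonality relation <chi_4, chi_5> = [chi_4 = chi_5].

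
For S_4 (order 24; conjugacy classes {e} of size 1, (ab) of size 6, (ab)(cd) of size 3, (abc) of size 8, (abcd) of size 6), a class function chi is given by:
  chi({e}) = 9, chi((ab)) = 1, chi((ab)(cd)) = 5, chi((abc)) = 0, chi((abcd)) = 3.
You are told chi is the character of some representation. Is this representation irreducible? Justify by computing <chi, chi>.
Not irreducible (reducible): <chi, chi> = 9 > 1.

Reasoning: <chi, chi> = (1/|G|) sum_C |C| * |chi(C)|^2 = (1/24)[1*|9|^2 + 6*|1|^2 + 3*|5|^2 + 8*|0|^2 + 6*|3|^2]
  = (1/24)[(81) + (6) + (75) + (0) + (54)] = 216/24 = 9.
A character is irreducible iff <chi, chi> = 1, so this representation is reducible.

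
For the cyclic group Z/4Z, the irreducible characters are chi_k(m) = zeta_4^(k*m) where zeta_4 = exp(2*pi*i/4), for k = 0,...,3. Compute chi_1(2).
chi_1(2) = zeta_4^2 = -1

Details: chi_1(2) = zeta_4^(1*2) = zeta_4^2. Since zeta_4^4 = 1, this equals zeta_4^2 = exp(2*pi*i*2/4) = -1.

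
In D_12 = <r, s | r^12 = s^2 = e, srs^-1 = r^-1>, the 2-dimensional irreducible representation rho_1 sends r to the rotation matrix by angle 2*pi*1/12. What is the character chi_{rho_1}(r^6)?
chi_{rho_1}(r^6) = 2*cos(2*pi*1*6/12) = -2

Derivation: rho_1(r^6) is rotation by angle 2*pi*1*6/12, whose trace is 2*cos(2*pi*1*6/12) = -2.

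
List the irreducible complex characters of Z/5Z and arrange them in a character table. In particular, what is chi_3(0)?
Character table of Z/5Z (irreps indexed chi_0,...,chi_4 with chi_k(m) = zeta_5^(k*m), zeta_5 = exp(2*pi*i/5)):
  irrep \ class  {0} (size 1)  {1} (size 1)    {2} (size 1)    {3} (size 1)    {4} (size 1)  
  chi_0          1             1               1               1               1             
  chi_1          1             exp(2*I*pi/5)   exp(4*I*pi/5)   exp(-4*I*pi/5)  exp(-2*I*pi/5)
  chi_2          1             exp(4*I*pi/5)   exp(-2*I*pi/5)  exp(2*I*pi/5)   exp(-4*I*pi/5)
  chi_3          1             exp(-4*I*pi/5)  exp(2*I*pi/5)   exp(-2*I*pi/5)  exp(4*I*pi/5) 
  chi_4          1             exp(-2*I*pi/5)  exp(-4*I*pi/5)  exp(4*I*pi/5)   exp(2*I*pi/5) 

Spot check: chi_3(0) = zeta_5^(3*0) = zeta_5^0 = 1.

Working: Z/5Z is abelian, so all 5 irreducible complex representations are 1-dimensional. They are given by chi_k(m) = zeta_5^(k*m) for k = 0,...,4. Row orthogonality: sum_m chi_k(m) conj(chi_l(m)) = 5 * [k = l].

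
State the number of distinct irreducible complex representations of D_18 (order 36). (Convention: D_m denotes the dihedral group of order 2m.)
12

Argument: The number of irreducible complex representations of a finite group equals its number of conjugacy classes. D_18 has 12 conjugacy classes (n/2 + 3 for n even), so D_18 (order 36) has exactly 12 irreducible complex representations.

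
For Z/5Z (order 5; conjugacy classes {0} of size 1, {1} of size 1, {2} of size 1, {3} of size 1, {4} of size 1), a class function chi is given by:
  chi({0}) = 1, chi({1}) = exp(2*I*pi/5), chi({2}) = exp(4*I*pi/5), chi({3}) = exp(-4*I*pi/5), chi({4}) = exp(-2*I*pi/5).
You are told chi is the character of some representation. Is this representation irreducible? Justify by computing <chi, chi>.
Irreducible: <chi, chi> = 1.

Argument: <chi, chi> = (1/|G|) sum_C |C| * |chi(C)|^2 = (1/5)[1*|1|^2 + 1*|exp(2*I*pi/5)|^2 + 1*|exp(4*I*pi/5)|^2 + 1*|exp(-4*I*pi/5)|^2 + 1*|exp(-2*I*pi/5)|^2]
  = (1/5)[(1) + (1) + (1) + (1) + (1)] = 5/5 = 1.
(Exp terms are combined using exp(i*s)*conj(exp(i*t)) = exp(i*(s-t)), and sums of them are collapsed using the identity that for every m > 1 the m distinct m-th roots of unity sum to 0, e.g. 1 + exp(2*I*pi/3) + exp(-2*I*pi/3) = 0.)
A character is irreducible iff <chi, chi> = 1, so this representation is irreducible.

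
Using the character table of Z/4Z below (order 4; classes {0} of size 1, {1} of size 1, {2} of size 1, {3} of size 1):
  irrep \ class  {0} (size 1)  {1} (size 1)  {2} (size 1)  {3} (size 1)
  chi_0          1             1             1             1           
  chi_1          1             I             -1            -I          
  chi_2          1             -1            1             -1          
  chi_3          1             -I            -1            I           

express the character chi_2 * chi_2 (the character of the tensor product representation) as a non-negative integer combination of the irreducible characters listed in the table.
chi_2 tensor chi_2 = chi_0 (all other irreducibles have multiplicity 0).

Argument: The character of a tensor product is the pointwise product (chi_2 * chi_2)(C) = chi_2(C) * chi_2(C):
  {0}: (1)*(1), {1}: (-1)*(-1), {2}: (1)*(1), {3}: (-1)*(-1)
so (chi_2 * chi_2) takes values
  {0} -> 1, {1} -> 1, {2} -> 1, {3} -> 1.
Now take the inner product of this character with each irreducible chi from the table, <chi_2*chi_2, chi> = (1/4) sum_C |C| (chi_2*chi_2)(C) conj(chi(C)):
  <chi_2*chi_2, chi_0> = (1/4)[1*(1)*conj(1) + 1*(1)*conj(1) + 1*(1)*conj(1) + 1*(1)*conj(1)]
      = (1/4)[(1) + (1) + (1) + (1)] = 4/4 = 1
  <chi_2*chi_2, chi_1> = (1/4)[1*(1)*conj(1) + 1*(1)*conj(I) + 1*(1)*conj(-1) + 1*(1)*conj(-I)]
      = (1/4)[(1) + (-I) + (-1) + (I)] = 0/4 = 0
  <chi_2*chi_2, chi_2> = (1/4)[1*(1)*conj(1) + 1*(1)*conj(-1) + 1*(1)*conj(1) + 1*(1)*conj(-1)]
      = (1/4)[(1) + (-1) + (1) + (-1)] = 0/4 = 0
  <chi_2*chi_2, chi_3> = (1/4)[1*(1)*conj(1) + 1*(1)*conj(-I) + 1*(1)*conj(-1) + 1*(1)*conj(I)]
      = (1/4)[(1) + (I) + (-1) + (-I)] = 0/4 = 0
(Exp terms are combined using exp(i*s)*conj(exp(i*t)) = exp(i*(s-t)), and sums of them are collapsed using the identity that for every m > 1 the m distinct m-th roots of unity sum to 0, e.g. 1 + exp(2*I*pi/3) + exp(-2*I*pi/3) = 0.)
Hence the multiplicities are chi_0: 1. Dimension check: dim(chi_2)*dim(chi_2) = 1*1 = 1 and sum (mult * dim) = 1*1 = 1.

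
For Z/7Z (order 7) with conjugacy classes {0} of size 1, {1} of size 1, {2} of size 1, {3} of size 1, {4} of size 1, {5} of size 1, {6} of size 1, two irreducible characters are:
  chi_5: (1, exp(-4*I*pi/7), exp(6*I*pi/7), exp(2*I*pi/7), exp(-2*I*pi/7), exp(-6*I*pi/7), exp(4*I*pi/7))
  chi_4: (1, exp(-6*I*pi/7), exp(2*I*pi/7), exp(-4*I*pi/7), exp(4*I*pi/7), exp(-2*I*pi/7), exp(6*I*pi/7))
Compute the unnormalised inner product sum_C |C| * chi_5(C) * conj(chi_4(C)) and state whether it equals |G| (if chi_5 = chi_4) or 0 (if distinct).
Sum = 0; so <chi_5, chi_4> = 0 (distinct irreducibles are orthogonal).

Explanation: Compute term by term over conjugacy classes (|C| * chi_5(C) * conj(chi_4(C))):
  1*(1)*conj(1) + 1*(exp(-4*I*pi/7))*conj(exp(-6*I*pi/7)) + 1*(exp(6*I*pi/7))*conj(exp(2*I*pi/7)) + 1*(exp(2*I*pi/7))*conj(exp(-4*I*pi/7)) + 1*(exp(-2*I*pi/7))*conj(exp(4*I*pi/7)) + 1*(exp(-6*I*pi/7))*conj(exp(-2*I*pi/7)) + 1*(exp(4*I*pi/7))*conj(exp(6*I*pi/7))
  = (1) + (exp(2*I*pi/7)) + (exp(4*I*pi/7)) + (exp(6*I*pi/7)) + (exp(-6*I*pi/7)) + (exp(-4*I*pi/7)) + (exp(-2*I*pi/7))
  = 0.
(Exp terms are combined using exp(i*s)*conj(exp(i*t)) = exp(i*(s-t)), and sums of them are collapsed using the identity that for every m > 1 the m distinct m-th roots of unity sum to 0, e.g. 1 + exp(2*I*pi/3) + exp(-2*I*pi/3) = 0.)
Dividing by |G| = 7 gives 0/7 = 0, matching the row-orthogonality relation <chi_5, chi_4> = [chi_5 = chi_4].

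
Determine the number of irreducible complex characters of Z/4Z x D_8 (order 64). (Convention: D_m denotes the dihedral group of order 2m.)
28

Explanation: The number of irreducible complex representations of a finite group equals its number of conjugacy classes. For a direct product, #classes(G x H) = #classes(G) * #classes(H). Z/4Z has 4 classes (abelian), D_8 has 7 classes, so 4 * 7 = 28, so Z/4Z x D_8 (order 64) has exactly 28 irreducible complex representations.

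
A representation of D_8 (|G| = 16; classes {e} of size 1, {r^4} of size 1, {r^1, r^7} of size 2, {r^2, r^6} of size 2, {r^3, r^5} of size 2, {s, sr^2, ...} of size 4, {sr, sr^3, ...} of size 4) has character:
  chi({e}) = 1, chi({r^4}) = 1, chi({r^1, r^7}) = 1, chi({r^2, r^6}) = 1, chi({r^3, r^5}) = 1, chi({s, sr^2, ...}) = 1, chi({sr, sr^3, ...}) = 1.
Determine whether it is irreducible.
Irreducible: <chi, chi> = 1.

Derivation: <chi, chi> = (1/|G|) sum_C |C| * |chi(C)|^2 = (1/16)[1*|1|^2 + 1*|1|^2 + 2*|1|^2 + 2*|1|^2 + 2*|1|^2 + 4*|1|^2 + 4*|1|^2]
  = (1/16)[(1) + (1) + (2) + (2) + (2) + (4) + (4)] = 16/16 = 1.
A character is irreducible iff <chi, chi> = 1, so this representation is irreducible.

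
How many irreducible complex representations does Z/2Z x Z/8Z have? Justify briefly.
16

Why: The number of irreducible complex representations of a finite group equals its number of conjugacy classes. Z/2Z x Z/8Z is abelian of order 16, so every element is its own conjugacy class: 16 classes, so Z/2Z x Z/8Z (order 16) has exactly 16 irreducible complex representations.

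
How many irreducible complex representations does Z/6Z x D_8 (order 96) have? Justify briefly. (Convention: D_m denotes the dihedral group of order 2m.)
42

Justification: The number of irreducible complex representations of a finite group equals its number of conjugacy classes. For a direct product, #classes(G x H) = #classes(G) * #classes(H). Z/6Z has 6 classes (abelian), D_8 has 7 classes, so 6 * 7 = 42, so Z/6Z x D_8 (order 96) has exactly 42 irreducible complex representations.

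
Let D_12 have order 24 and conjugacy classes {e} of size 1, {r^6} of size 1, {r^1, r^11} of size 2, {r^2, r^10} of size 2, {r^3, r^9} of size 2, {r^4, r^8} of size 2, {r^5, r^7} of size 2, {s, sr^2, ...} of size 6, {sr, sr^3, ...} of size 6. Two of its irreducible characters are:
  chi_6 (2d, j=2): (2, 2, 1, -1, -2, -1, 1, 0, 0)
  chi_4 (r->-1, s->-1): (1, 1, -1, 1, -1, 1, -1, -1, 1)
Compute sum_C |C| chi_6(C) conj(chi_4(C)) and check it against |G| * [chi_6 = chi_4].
Sum = 0; so <chi_6, chi_4> = 0 (distinct irreducibles are orthogonal).

Working: Compute term by term over conjugacy classes (|C| * chi_6(C) * conj(chi_4(C))):
  1*(2)*conj(1) + 1*(2)*conj(1) + 2*(1)*conj(-1) + 2*(-1)*conj(1) + 2*(-2)*conj(-1) + 2*(-1)*conj(1) + 2*(1)*conj(-1) + 6*(0)*conj(-1) + 6*(0)*conj(1)
  = (2) + (2) + (-2) + (-2) + (4) + (-2) + (-2) + (0) + (0)
  = 0.
Dividing by |G| = 24 gives 0/24 = 0, matching the row-orthogonality relation <chi_6, chi_4> = [chi_6 = chi_4].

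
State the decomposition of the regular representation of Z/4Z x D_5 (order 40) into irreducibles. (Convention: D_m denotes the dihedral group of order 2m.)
Each irreducible V_i of dimension d_i appears with multiplicity d_i, i.e. rho_reg = (direct sum over all irreducibles V_i) d_i V_i. The irreducible dimensions for Z/4Z x D_5 are 1, 1, 1, 1, 1, 1, 1, 1, 2, 2, 2, 2, 2, 2, 2, 2: 8 irreducibles of dimension 1, each with multiplicity 1; 8 irreducibles of dimension 2, each with multiplicity 2. Total dimension 8*1*1 + 8*2*2 = 40 = |G|.

Solution. General theorem: in the regular representation of a finite group G, each irreducible appears with multiplicity equal to its dimension. Check: dim(rho_reg) = sum d_i^2 = 1 + 1 + 1 + 1 + 1 + 1 + 1 + 1 + 4 + 4 + 4 + 4 + 4 + 4 + 4 + 4 = 40 = |G|.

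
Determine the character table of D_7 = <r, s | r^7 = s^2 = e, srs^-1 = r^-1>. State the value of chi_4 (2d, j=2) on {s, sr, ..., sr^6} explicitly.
Conjugacy classes: {e} of size 1, {r^1, r^6} of size 2, {r^2, r^5} of size 2, {r^3, r^4} of size 2, {s, sr, ..., sr^6} of size 7.
Character table:
  irrep \ class              {e} (size 1)  {r^1, r^6} (size 2)  {r^2, r^5} (size 2)  {r^3, r^4} (size 2)  {s, sr, ..., sr^6} (size 7)
  chi_1 (triv)               1             1                    1                    1                    1                          
  chi_2 (sign: r->1, s->-1)  1             1                    1                    1                    -1                         
  chi_3 (2d, j=1)            2             2*cos(2*pi/7)        -2*cos(3*pi/7)       -2*cos(pi/7)         0                          
  chi_4 (2d, j=2)            2             -2*cos(3*pi/7)       -2*cos(pi/7)         2*cos(2*pi/7)        0                          
  chi_5 (2d, j=3)            2             -2*cos(pi/7)         2*cos(2*pi/7)        -2*cos(3*pi/7)       0                          

Spot check: chi_4 (2d, j=2) on {s, sr, ..., sr^6} = 0.

Argument: D_7 has order 2*7 = 14 with 5 conjugacy classes, hence 5 irreducibles. Sum of squared dims 1 + 1 + 4 + 4 + 4 = 14 = |G|. Linear characters come from the abelianisation; the 2-dimensional irreps have character r^k -> 2*cos(2*pi*j*k/7), reflections -> 0.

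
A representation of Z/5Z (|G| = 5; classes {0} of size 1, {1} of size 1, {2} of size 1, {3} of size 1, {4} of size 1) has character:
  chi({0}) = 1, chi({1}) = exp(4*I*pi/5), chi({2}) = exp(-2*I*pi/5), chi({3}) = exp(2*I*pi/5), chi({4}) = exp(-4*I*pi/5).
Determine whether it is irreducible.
Irreducible: <chi, chi> = 1.

Proof sketch: <chi, chi> = (1/|G|) sum_C |C| * |chi(C)|^2 = (1/5)[1*|1|^2 + 1*|exp(4*I*pi/5)|^2 + 1*|exp(-2*I*pi/5)|^2 + 1*|exp(2*I*pi/5)|^2 + 1*|exp(-4*I*pi/5)|^2]
  = (1/5)[(1) + (1) + (1) + (1) + (1)] = 5/5 = 1.
(Exp terms are combined using exp(i*s)*conj(exp(i*t)) = exp(i*(s-t)), and sums of them are collapsed using the identity that for every m > 1 the m distinct m-th roots of unity sum to 0, e.g. 1 + exp(2*I*pi/3) + exp(-2*I*pi/3) = 0.)
A character is irreducible iff <chi, chi> = 1, so this representation is irreducible.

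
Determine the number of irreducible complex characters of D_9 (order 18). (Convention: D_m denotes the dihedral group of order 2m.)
6

Explanation: The number of irreducible complex representations of a finite group equals its number of conjugacy classes. D_9 has 6 conjugacy classes ((n+3)/2 for n odd), so D_9 (order 18) has exactly 6 irreducible complex representations.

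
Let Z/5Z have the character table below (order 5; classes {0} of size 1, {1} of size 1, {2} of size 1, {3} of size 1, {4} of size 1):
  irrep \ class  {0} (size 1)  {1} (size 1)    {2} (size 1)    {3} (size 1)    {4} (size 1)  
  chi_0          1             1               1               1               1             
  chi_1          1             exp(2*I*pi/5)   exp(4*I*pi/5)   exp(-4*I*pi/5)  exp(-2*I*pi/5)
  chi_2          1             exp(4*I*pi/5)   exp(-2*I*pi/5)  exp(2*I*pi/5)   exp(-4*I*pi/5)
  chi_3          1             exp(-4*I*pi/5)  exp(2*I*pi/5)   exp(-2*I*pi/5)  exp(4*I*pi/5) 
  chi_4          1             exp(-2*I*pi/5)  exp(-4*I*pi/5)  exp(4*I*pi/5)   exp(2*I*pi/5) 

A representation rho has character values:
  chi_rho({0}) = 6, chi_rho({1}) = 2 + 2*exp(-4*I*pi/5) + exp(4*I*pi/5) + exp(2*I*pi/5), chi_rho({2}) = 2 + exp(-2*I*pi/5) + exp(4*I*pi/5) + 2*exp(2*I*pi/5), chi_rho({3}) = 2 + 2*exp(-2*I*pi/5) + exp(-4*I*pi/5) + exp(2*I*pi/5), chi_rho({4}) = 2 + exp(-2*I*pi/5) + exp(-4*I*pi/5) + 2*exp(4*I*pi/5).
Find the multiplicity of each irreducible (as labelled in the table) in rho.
Multiplicities: chi_0: 2, chi_1: 1, chi_2: 1, chi_3: 2, chi_4: 0.

Proof sketch: Use <chi_rho, chi> = (1/|G|) sum_C |C| * chi_rho(C) * conj(chi(C)) with |G| = 5 for each irreducible chi in the table:
  <chi_rho, chi_0> = (1/5)[1*(6)*conj(1) + 1*(2 + 2*exp(-4*I*pi/5) + exp(4*I*pi/5) + exp(2*I*pi/5))*conj(1) + 1*(2 + exp(-2*I*pi/5) + exp(4*I*pi/5) + 2*exp(2*I*pi/5))*conj(1) + 1*(2 + 2*exp(-2*I*pi/5) + exp(-4*I*pi/5) + exp(2*I*pi/5))*conj(1) + 1*(2 + exp(-2*I*pi/5) + exp(-4*I*pi/5) + 2*exp(4*I*pi/5))*conj(1)]
      = (1/5)[(6) + (2 + 2*exp(-4*I*pi/5) + exp(4*I*pi/5) + exp(2*I*pi/5)) + (2 + exp(-2*I*pi/5) + exp(4*I*pi/5) + 2*exp(2*I*pi/5)) + (2 + 2*exp(-2*I*pi/5) + exp(-4*I*pi/5) + exp(2*I*pi/5)) + (2 + exp(-2*I*pi/5) + exp(-4*I*pi/5) + 2*exp(4*I*pi/5))] = 10/5 = 2
  <chi_rho, chi_1> = (1/5)[1*(6)*conj(1) + 1*(2 + 2*exp(-4*I*pi/5) + exp(4*I*pi/5) + exp(2*I*pi/5))*conj(exp(2*I*pi/5)) + 1*(2 + exp(-2*I*pi/5) + exp(4*I*pi/5) + 2*exp(2*I*pi/5))*conj(exp(4*I*pi/5)) + 1*(2 + 2*exp(-2*I*pi/5) + exp(-4*I*pi/5) + exp(2*I*pi/5))*conj(exp(-4*I*pi/5)) + 1*(2 + exp(-2*I*pi/5) + exp(-4*I*pi/5) + 2*exp(4*I*pi/5))*conj(exp(-2*I*pi/5))]
      = (1/5)[(6) + (1 + 2*exp(-2*I*pi/5) + exp(2*I*pi/5) + 2*exp(4*I*pi/5)) + (1 + 2*exp(-2*I*pi/5) + 2*exp(-4*I*pi/5) + exp(4*I*pi/5)) + (1 + exp(-4*I*pi/5) + 2*exp(4*I*pi/5) + 2*exp(2*I*pi/5)) + (1 + 2*exp(-4*I*pi/5) + exp(-2*I*pi/5) + 2*exp(2*I*pi/5))] = 5/5 = 1
  <chi_rho, chi_2> = (1/5)[1*(6)*conj(1) + 1*(2 + 2*exp(-4*I*pi/5) + exp(4*I*pi/5) + exp(2*I*pi/5))*conj(exp(4*I*pi/5)) + 1*(2 + exp(-2*I*pi/5) + exp(4*I*pi/5) + 2*exp(2*I*pi/5))*conj(exp(-2*I*pi/5)) + 1*(2 + 2*exp(-2*I*pi/5) + exp(-4*I*pi/5) + exp(2*I*pi/5))*conj(exp(2*I*pi/5)) + 1*(2 + exp(-2*I*pi/5) + exp(-4*I*pi/5) + 2*exp(4*I*pi/5))*conj(exp(-4*I*pi/5))]
      = (1/5)[(6) + (1 + 2*exp(-4*I*pi/5) + exp(-2*I*pi/5) + 2*exp(2*I*pi/5)) + (1 + exp(-4*I*pi/5) + 2*exp(4*I*pi/5) + 2*exp(2*I*pi/5)) + (1 + 2*exp(-2*I*pi/5) + 2*exp(-4*I*pi/5) + exp(4*I*pi/5)) + (1 + 2*exp(-2*I*pi/5) + exp(2*I*pi/5) + 2*exp(4*I*pi/5))] = 5/5 = 1
  <chi_rho, chi_3> = (1/5)[1*(6)*conj(1) + 1*(2 + 2*exp(-4*I*pi/5) + exp(4*I*pi/5) + exp(2*I*pi/5))*conj(exp(-4*I*pi/5)) + 1*(2 + exp(-2*I*pi/5) + exp(4*I*pi/5) + 2*exp(2*I*pi/5))*conj(exp(2*I*pi/5)) + 1*(2 + 2*exp(-2*I*pi/5) + exp(-4*I*pi/5) + exp(2*I*pi/5))*conj(exp(-2*I*pi/5)) + 1*(2 + exp(-2*I*pi/5) + exp(-4*I*pi/5) + 2*exp(4*I*pi/5))*conj(exp(4*I*pi/5))]
      = (1/5)[(6) + (2 + exp(-2*I*pi/5) + exp(-4*I*pi/5) + 2*exp(4*I*pi/5)) + (2 + 2*exp(-2*I*pi/5) + exp(-4*I*pi/5) + exp(2*I*pi/5)) + (2 + exp(-2*I*pi/5) + exp(4*I*pi/5) + 2*exp(2*I*pi/5)) + (2 + 2*exp(-4*I*pi/5) + exp(4*I*pi/5) + exp(2*I*pi/5))] = 10/5 = 2
  <chi_rho, chi_4> = (1/5)[1*(6)*conj(1) + 1*(2 + 2*exp(-4*I*pi/5) + exp(4*I*pi/5) + exp(2*I*pi/5))*conj(exp(-2*I*pi/5)) + 1*(2 + exp(-2*I*pi/5) + exp(4*I*pi/5) + 2*exp(2*I*pi/5))*conj(exp(-4*I*pi/5)) + 1*(2 + 2*exp(-2*I*pi/5) + exp(-4*I*pi/5) + exp(2*I*pi/5))*conj(exp(4*I*pi/5)) + 1*(2 + exp(-2*I*pi/5) + exp(-4*I*pi/5) + 2*exp(4*I*pi/5))*conj(exp(2*I*pi/5))]
      = (1/5)[(6) + (2*exp(-2*I*pi/5) + exp(-4*I*pi/5) + exp(4*I*pi/5) + 2*exp(2*I*pi/5)) + (2*exp(-4*I*pi/5) + exp(-2*I*pi/5) + exp(2*I*pi/5) + 2*exp(4*I*pi/5)) + (2*exp(-4*I*pi/5) + exp(-2*I*pi/5) + exp(2*I*pi/5) + 2*exp(4*I*pi/5)) + (2*exp(-2*I*pi/5) + exp(-4*I*pi/5) + exp(4*I*pi/5) + 2*exp(2*I*pi/5))] = 0/5 = 0
(Exp terms are combined using exp(i*s)*conj(exp(i*t)) = exp(i*(s-t)), and sums of them are collapsed using the identity that for every m > 1 the m distinct m-th roots of unity sum to 0, e.g. 1 + exp(2*I*pi/3) + exp(-2*I*pi/3) = 0.)
Dimension check: dim(rho) = sum (mult * dim) = 2*1 + 1*1 + 1*1 + 2*1 + 0*1 = 6 = chi_rho(e) = 6.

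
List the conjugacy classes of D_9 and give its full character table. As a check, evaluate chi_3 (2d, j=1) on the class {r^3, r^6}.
Conjugacy classes: {e} of size 1, {r^1, r^8} of size 2, {r^2, r^7} of size 2, {r^3, r^6} of size 2, {r^4, r^5} of size 2, {s, sr, ..., sr^8} of size 9.
Character table:
  irrep \ class              {e} (size 1)  {r^1, r^8} (size 2)  {r^2, r^7} (size 2)  {r^3, r^6} (size 2)  {r^4, r^5} (size 2)  {s, sr, ..., sr^8} (size 9)
  chi_1 (triv)               1             1                    1                    1                    1                    1                          
  chi_2 (sign: r->1, s->-1)  1             1                    1                    1                    1                    -1                         
  chi_3 (2d, j=1)            2             2*cos(2*pi/9)        2*cos(4*pi/9)        -1                   -2*cos(pi/9)         0                          
  chi_4 (2d, j=2)            2             2*cos(4*pi/9)        -2*cos(pi/9)         -1                   2*cos(2*pi/9)        0                          
  chi_5 (2d, j=3)            2             -1                   -1                   2                    -1                   0                          
  chi_6 (2d, j=4)            2             -2*cos(pi/9)         2*cos(2*pi/9)        -1                   2*cos(4*pi/9)        0                          

Spot check: chi_3 (2d, j=1) on {r^3, r^6} = -1.

Derivation: D_9 has order 2*9 = 18 with 6 conjugacy classes, hence 6 irreducibles. Sum of squared dims 1 + 1 + 4 + 4 + 4 + 4 = 18 = |G|. Linear characters come from the abelianisation; the 2-dimensional irreps have character r^k -> 2*cos(2*pi*j*k/9), reflections -> 0.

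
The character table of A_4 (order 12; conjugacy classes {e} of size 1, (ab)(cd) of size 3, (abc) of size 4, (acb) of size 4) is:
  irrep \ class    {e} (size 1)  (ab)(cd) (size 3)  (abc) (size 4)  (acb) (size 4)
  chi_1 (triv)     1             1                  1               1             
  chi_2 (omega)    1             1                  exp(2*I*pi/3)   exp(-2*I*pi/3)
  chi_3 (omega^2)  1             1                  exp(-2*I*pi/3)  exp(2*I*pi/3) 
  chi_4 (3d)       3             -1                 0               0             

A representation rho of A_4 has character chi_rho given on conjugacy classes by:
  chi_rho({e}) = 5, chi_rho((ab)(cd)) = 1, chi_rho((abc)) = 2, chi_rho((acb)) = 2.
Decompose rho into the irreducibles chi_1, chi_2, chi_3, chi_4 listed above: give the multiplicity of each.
Multiplicities: chi_1: 2, chi_2: 0, chi_3: 0, chi_4: 1.

Use <chi_rho, chi> = (1/|G|) sum_C |C| * chi_rho(C) * conj(chi(C)) with |G| = 12 for each irreducible chi in the table:
  <chi_rho, chi_1> = (1/12)[1*(5)*conj(1) + 3*(1)*conj(1) + 4*(2)*conj(1) + 4*(2)*conj(1)]
      = (1/12)[(5) + (3) + (8) + (8)] = 24/12 = 2
  <chi_rho, chi_2> = (1/12)[1*(5)*conj(1) + 3*(1)*conj(1) + 4*(2)*conj(exp(2*I*pi/3)) + 4*(2)*conj(exp(-2*I*pi/3))]
      = (1/12)[(5) + (3) + (8*exp(-2*I*pi/3)) + (8*exp(2*I*pi/3))] = 0/12 = 0
  <chi_rho, chi_3> = (1/12)[1*(5)*conj(1) + 3*(1)*conj(1) + 4*(2)*conj(exp(-2*I*pi/3)) + 4*(2)*conj(exp(2*I*pi/3))]
      = (1/12)[(5) + (3) + (8*exp(2*I*pi/3)) + (8*exp(-2*I*pi/3))] = 0/12 = 0
  <chi_rho, chi_4> = (1/12)[1*(5)*conj(3) + 3*(1)*conj(-1) + 4*(2)*conj(0) + 4*(2)*conj(0)]
      = (1/12)[(15) + (-3) + (0) + (0)] = 12/12 = 1
(Exp terms are combined using exp(i*s)*conj(exp(i*t)) = exp(i*(s-t)), and sums of them are collapsed using the identity that for every m > 1 the m distinct m-th roots of unity sum to 0, e.g. 1 + exp(2*I*pi/3) + exp(-2*I*pi/3) = 0.)
Dimension check: dim(rho) = sum (mult * dim) = 2*1 + 0*1 + 0*1 + 1*3 = 5 = chi_rho(e) = 5.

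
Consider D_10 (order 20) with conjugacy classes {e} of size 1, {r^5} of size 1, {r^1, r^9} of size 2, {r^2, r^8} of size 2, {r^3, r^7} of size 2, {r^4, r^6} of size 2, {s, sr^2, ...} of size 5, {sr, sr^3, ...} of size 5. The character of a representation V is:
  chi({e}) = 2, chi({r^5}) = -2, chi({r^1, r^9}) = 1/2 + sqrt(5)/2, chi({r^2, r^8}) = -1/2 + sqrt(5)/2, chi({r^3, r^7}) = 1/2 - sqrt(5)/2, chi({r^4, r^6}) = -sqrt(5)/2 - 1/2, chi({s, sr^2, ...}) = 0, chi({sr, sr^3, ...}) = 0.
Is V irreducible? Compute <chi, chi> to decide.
Irreducible: <chi, chi> = 1.

Justification: <chi, chi> = (1/|G|) sum_C |C| * |chi(C)|^2 = (1/20)[1*|2|^2 + 1*|-2|^2 + 2*|1/2 + sqrt(5)/2|^2 + 2*|-1/2 + sqrt(5)/2|^2 + 2*|1/2 - sqrt(5)/2|^2 + 2*|-sqrt(5)/2 - 1/2|^2 + 5*|0|^2 + 5*|0|^2]
  = (1/20)[(4) + (4) + (sqrt(5) + 3) + (3 - sqrt(5)) + (3 - sqrt(5)) + (sqrt(5) + 3) + (0) + (0)] = 20/20 = 1.
A character is irreducible iff <chi, chi> = 1, so this representation is irreducible.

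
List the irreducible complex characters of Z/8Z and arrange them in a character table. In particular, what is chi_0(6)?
Character table of Z/8Z (irreps indexed chi_0,...,chi_7 with chi_k(m) = zeta_8^(k*m), zeta_8 = exp(2*pi*i/8)):
  irrep \ class  {0} (size 1)  {1} (size 1)    {2} (size 1)  {3} (size 1)    {4} (size 1)  {5} (size 1)    {6} (size 1)  {7} (size 1)  
  chi_0          1             1               1             1               1             1               1             1             
  chi_1          1             exp(I*pi/4)     I             exp(3*I*pi/4)   -1            exp(-3*I*pi/4)  -I            exp(-I*pi/4)  
  chi_2          1             I               -1            -I              1             I               -1            -I            
  chi_3          1             exp(3*I*pi/4)   -I            exp(I*pi/4)     -1            exp(-I*pi/4)    I             exp(-3*I*pi/4)
  chi_4          1             -1              1             -1              1             -1              1             -1            
  chi_5          1             exp(-3*I*pi/4)  I             exp(-I*pi/4)    -1            exp(I*pi/4)     -I            exp(3*I*pi/4) 
  chi_6          1             -I              -1            I               1             -I              -1            I             
  chi_7          1             exp(-I*pi/4)    -I            exp(-3*I*pi/4)  -1            exp(3*I*pi/4)   I             exp(I*pi/4)   

Spot check: chi_0(6) = zeta_8^(0*6) = zeta_8^0 = 1.

Explanation: Z/8Z is abelian, so all 8 irreducible complex representations are 1-dimensional. They are given by chi_k(m) = zeta_8^(k*m) for k = 0,...,7. Row orthogonality: sum_m chi_k(m) conj(chi_l(m)) = 8 * [k = l].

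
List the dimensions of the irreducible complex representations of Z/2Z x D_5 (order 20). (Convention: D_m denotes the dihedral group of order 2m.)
Dimensions: 1, 1, 1, 1, 2, 2, 2, 2

Derivation: There are 8 irreducibles (= number of conjugacy classes). Their dimensions d_i satisfy sum d_i^2 = |G| = 20: 1 + 1 + 1 + 1 + 4 + 4 + 4 + 4 = 20. (For the product with Z/2Z: each of the 2 1-dim characters of Z/2Z tensors with each irrep of D_5, giving 2 copies of each D_5-dimension.)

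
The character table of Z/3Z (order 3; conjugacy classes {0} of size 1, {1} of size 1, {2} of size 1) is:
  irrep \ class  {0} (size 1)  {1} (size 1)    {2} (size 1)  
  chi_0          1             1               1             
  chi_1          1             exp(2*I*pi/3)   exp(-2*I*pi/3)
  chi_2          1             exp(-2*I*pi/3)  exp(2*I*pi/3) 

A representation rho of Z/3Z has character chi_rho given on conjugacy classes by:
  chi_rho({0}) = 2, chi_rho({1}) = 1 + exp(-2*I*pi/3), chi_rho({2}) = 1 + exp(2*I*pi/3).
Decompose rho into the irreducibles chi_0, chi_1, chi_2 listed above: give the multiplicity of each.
Multiplicities: chi_0: 1, chi_1: 0, chi_2: 1.

Proof sketch: Use <chi_rho, chi> = (1/|G|) sum_C |C| * chi_rho(C) * conj(chi(C)) with |G| = 3 for each irreducible chi in the table:
  <chi_rho, chi_0> = (1/3)[1*(2)*conj(1) + 1*(1 + exp(-2*I*pi/3))*conj(1) + 1*(1 + exp(2*I*pi/3))*conj(1)]
      = (1/3)[(2) + (1 + exp(-2*I*pi/3)) + (1 + exp(2*I*pi/3))] = 3/3 = 1
  <chi_rho, chi_1> = (1/3)[1*(2)*conj(1) + 1*(1 + exp(-2*I*pi/3))*conj(exp(2*I*pi/3)) + 1*(1 + exp(2*I*pi/3))*conj(exp(-2*I*pi/3))]
      = (1/3)[(2) + (-1) + (-1)] = 0/3 = 0
  <chi_rho, chi_2> = (1/3)[1*(2)*conj(1) + 1*(1 + exp(-2*I*pi/3))*conj(exp(-2*I*pi/3)) + 1*(1 + exp(2*I*pi/3))*conj(exp(2*I*pi/3))]
      = (1/3)[(2) + (1 + exp(2*I*pi/3)) + (1 + exp(-2*I*pi/3))] = 3/3 = 1
(Exp terms are combined using exp(i*s)*conj(exp(i*t)) = exp(i*(s-t)), and sums of them are collapsed using the identity that for every m > 1 the m distinct m-th roots of unity sum to 0, e.g. 1 + exp(2*I*pi/3) + exp(-2*I*pi/3) = 0.)
Dimension check: dim(rho) = sum (mult * dim) = 1*1 + 0*1 + 1*1 = 2 = chi_rho(e) = 2.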